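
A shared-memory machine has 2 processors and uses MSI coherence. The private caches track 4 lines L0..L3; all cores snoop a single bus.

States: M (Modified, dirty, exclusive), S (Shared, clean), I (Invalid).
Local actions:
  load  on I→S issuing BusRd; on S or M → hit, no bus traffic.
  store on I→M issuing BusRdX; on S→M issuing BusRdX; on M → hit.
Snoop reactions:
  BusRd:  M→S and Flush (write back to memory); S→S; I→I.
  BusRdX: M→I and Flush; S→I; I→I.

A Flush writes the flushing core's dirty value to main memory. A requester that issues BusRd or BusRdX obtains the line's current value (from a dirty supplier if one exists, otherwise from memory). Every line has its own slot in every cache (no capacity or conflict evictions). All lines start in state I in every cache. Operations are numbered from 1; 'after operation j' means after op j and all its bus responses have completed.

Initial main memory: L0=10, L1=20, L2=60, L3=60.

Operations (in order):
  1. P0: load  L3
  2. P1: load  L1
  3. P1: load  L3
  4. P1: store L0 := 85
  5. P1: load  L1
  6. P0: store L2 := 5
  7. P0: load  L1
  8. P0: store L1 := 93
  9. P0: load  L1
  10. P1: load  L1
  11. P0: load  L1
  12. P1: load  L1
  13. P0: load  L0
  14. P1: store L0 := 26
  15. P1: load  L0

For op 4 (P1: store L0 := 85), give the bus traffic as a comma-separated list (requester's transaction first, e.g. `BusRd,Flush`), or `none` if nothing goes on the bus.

bus = BusRdX

1. P0: load  L3  bus=[BusRd]  L3: P0=S P1=I  mem[L3]=60
2. P1: load  L1  bus=[BusRd]  L1: P0=I P1=S  mem[L1]=20
3. P1: load  L3  bus=[BusRd]  L3: P0=S P1=S  mem[L3]=60
4. P1: store L0 := 85  bus=[BusRdX]  L0: P0=I P1=M  mem[L0]=10
5. P1: load  L1  bus=[-]  L1: P0=I P1=S  mem[L1]=20
6. P0: store L2 := 5  bus=[BusRdX]  L2: P0=M P1=I  mem[L2]=60
7. P0: load  L1  bus=[BusRd]  L1: P0=S P1=S  mem[L1]=20
8. P0: store L1 := 93  bus=[BusRdX]  L1: P0=M P1=I  mem[L1]=20
9. P0: load  L1  bus=[-]  L1: P0=M P1=I  mem[L1]=20
10. P1: load  L1  bus=[BusRd,Flush]  L1: P0=S P1=S  mem[L1]=93
11. P0: load  L1  bus=[-]  L1: P0=S P1=S  mem[L1]=93
12. P1: load  L1  bus=[-]  L1: P0=S P1=S  mem[L1]=93
13. P0: load  L0  bus=[BusRd,Flush]  L0: P0=S P1=S  mem[L0]=85
14. P1: store L0 := 26  bus=[BusRdX]  L0: P0=I P1=M  mem[L0]=85
15. P1: load  L0  bus=[-]  L0: P0=I P1=M  mem[L0]=85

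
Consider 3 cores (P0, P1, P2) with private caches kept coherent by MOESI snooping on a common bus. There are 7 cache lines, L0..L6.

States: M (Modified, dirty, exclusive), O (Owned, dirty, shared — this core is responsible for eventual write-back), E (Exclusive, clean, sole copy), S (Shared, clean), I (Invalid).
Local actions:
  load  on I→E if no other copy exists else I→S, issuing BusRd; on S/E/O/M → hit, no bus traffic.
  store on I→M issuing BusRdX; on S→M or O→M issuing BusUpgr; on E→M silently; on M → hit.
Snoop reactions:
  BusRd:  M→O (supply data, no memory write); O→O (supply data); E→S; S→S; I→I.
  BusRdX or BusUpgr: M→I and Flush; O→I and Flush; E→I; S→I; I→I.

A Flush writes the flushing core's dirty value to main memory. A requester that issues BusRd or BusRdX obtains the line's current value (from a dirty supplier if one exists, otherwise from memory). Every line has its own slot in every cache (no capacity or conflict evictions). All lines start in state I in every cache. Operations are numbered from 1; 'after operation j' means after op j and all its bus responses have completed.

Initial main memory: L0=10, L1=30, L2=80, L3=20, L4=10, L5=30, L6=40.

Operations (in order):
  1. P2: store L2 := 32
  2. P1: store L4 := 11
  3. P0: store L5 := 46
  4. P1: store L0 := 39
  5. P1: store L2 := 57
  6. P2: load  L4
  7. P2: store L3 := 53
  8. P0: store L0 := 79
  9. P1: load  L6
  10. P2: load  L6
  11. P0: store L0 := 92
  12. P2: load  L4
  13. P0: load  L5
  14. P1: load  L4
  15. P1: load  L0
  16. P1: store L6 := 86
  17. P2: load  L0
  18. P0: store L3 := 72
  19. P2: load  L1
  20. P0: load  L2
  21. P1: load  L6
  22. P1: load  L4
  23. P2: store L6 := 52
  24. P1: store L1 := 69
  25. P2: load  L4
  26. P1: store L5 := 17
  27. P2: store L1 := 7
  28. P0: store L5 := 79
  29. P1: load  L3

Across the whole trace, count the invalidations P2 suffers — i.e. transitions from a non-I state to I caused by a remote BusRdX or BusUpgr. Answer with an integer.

step 1: P2: store L2 := 32  ⟶  IIM  (L2)  txn=BusRdX  M[L2]=80
step 2: P1: store L4 := 11  ⟶  IMI  (L4)  txn=BusRdX  M[L4]=10
step 3: P0: store L5 := 46  ⟶  MII  (L5)  txn=BusRdX  M[L5]=30
step 4: P1: store L0 := 39  ⟶  IMI  (L0)  txn=BusRdX  M[L0]=10
step 5: P1: store L2 := 57  ⟶  IMI  (L2)  txn=BusRdX+Flush  M[L2]=32
step 6: P2: load  L4  ⟶  IOS  (L4)  txn=BusRd  M[L4]=10
step 7: P2: store L3 := 53  ⟶  IIM  (L3)  txn=BusRdX  M[L3]=20
step 8: P0: store L0 := 79  ⟶  MII  (L0)  txn=BusRdX+Flush  M[L0]=39
step 9: P1: load  L6  ⟶  IEI  (L6)  txn=BusRd  M[L6]=40
step 10: P2: load  L6  ⟶  ISS  (L6)  txn=BusRd  M[L6]=40
step 11: P0: store L0 := 92  ⟶  MII  (L0)  txn=∅  M[L0]=39
step 12: P2: load  L4  ⟶  IOS  (L4)  txn=∅  M[L4]=10
step 13: P0: load  L5  ⟶  MII  (L5)  txn=∅  M[L5]=30
step 14: P1: load  L4  ⟶  IOS  (L4)  txn=∅  M[L4]=10
step 15: P1: load  L0  ⟶  OSI  (L0)  txn=BusRd  M[L0]=39
step 16: P1: store L6 := 86  ⟶  IMI  (L6)  txn=BusUpgr  M[L6]=40
step 17: P2: load  L0  ⟶  OSS  (L0)  txn=BusRd  M[L0]=39
step 18: P0: store L3 := 72  ⟶  MII  (L3)  txn=BusRdX+Flush  M[L3]=53
step 19: P2: load  L1  ⟶  IIE  (L1)  txn=BusRd  M[L1]=30
step 20: P0: load  L2  ⟶  SOI  (L2)  txn=BusRd  M[L2]=32
step 21: P1: load  L6  ⟶  IMI  (L6)  txn=∅  M[L6]=40
step 22: P1: load  L4  ⟶  IOS  (L4)  txn=∅  M[L4]=10
step 23: P2: store L6 := 52  ⟶  IIM  (L6)  txn=BusRdX+Flush  M[L6]=86
step 24: P1: store L1 := 69  ⟶  IMI  (L1)  txn=BusRdX  M[L1]=30
step 25: P2: load  L4  ⟶  IOS  (L4)  txn=∅  M[L4]=10
step 26: P1: store L5 := 17  ⟶  IMI  (L5)  txn=BusRdX+Flush  M[L5]=46
step 27: P2: store L1 := 7  ⟶  IIM  (L1)  txn=BusRdX+Flush  M[L1]=69
step 28: P0: store L5 := 79  ⟶  MII  (L5)  txn=BusRdX+Flush  M[L5]=17
step 29: P1: load  L3  ⟶  OSI  (L3)  txn=BusRd  M[L3]=53

invalidations = 4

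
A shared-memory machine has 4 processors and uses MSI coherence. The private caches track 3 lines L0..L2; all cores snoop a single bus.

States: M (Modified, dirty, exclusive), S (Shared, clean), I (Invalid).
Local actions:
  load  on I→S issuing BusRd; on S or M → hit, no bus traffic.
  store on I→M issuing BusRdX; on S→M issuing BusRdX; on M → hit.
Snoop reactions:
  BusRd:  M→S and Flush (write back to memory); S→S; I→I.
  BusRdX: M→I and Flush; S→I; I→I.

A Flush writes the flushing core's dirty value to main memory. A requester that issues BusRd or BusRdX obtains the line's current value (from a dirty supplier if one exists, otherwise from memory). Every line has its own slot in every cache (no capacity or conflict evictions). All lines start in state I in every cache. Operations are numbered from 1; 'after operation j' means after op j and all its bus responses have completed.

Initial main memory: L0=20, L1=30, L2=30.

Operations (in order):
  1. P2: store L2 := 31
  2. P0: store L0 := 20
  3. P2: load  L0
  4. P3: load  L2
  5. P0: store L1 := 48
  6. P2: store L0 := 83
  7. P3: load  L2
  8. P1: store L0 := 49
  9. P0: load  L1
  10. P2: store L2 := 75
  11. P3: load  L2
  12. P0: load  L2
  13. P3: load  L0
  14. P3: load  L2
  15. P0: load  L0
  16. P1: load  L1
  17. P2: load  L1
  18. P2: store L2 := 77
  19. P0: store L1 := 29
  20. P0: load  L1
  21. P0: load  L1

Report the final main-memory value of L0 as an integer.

1. P2: store L2 := 31  bus=[BusRdX]  L2: P0=I P1=I P2=M P3=I  mem[L2]=30
2. P0: store L0 := 20  bus=[BusRdX]  L0: P0=M P1=I P2=I P3=I  mem[L0]=20
3. P2: load  L0  bus=[BusRd,Flush]  L0: P0=S P1=I P2=S P3=I  mem[L0]=20
4. P3: load  L2  bus=[BusRd,Flush]  L2: P0=I P1=I P2=S P3=S  mem[L2]=31
5. P0: store L1 := 48  bus=[BusRdX]  L1: P0=M P1=I P2=I P3=I  mem[L1]=30
6. P2: store L0 := 83  bus=[BusRdX]  L0: P0=I P1=I P2=M P3=I  mem[L0]=20
7. P3: load  L2  bus=[-]  L2: P0=I P1=I P2=S P3=S  mem[L2]=31
8. P1: store L0 := 49  bus=[BusRdX,Flush]  L0: P0=I P1=M P2=I P3=I  mem[L0]=83
9. P0: load  L1  bus=[-]  L1: P0=M P1=I P2=I P3=I  mem[L1]=30
10. P2: store L2 := 75  bus=[BusRdX]  L2: P0=I P1=I P2=M P3=I  mem[L2]=31
11. P3: load  L2  bus=[BusRd,Flush]  L2: P0=I P1=I P2=S P3=S  mem[L2]=75
12. P0: load  L2  bus=[BusRd]  L2: P0=S P1=I P2=S P3=S  mem[L2]=75
13. P3: load  L0  bus=[BusRd,Flush]  L0: P0=I P1=S P2=I P3=S  mem[L0]=49
14. P3: load  L2  bus=[-]  L2: P0=S P1=I P2=S P3=S  mem[L2]=75
15. P0: load  L0  bus=[BusRd]  L0: P0=S P1=S P2=I P3=S  mem[L0]=49
16. P1: load  L1  bus=[BusRd,Flush]  L1: P0=S P1=S P2=I P3=I  mem[L1]=48
17. P2: load  L1  bus=[BusRd]  L1: P0=S P1=S P2=S P3=I  mem[L1]=48
18. P2: store L2 := 77  bus=[BusRdX]  L2: P0=I P1=I P2=M P3=I  mem[L2]=75
19. P0: store L1 := 29  bus=[BusRdX]  L1: P0=M P1=I P2=I P3=I  mem[L1]=48
20. P0: load  L1  bus=[-]  L1: P0=M P1=I P2=I P3=I  mem[L1]=48
21. P0: load  L1  bus=[-]  L1: P0=M P1=I P2=I P3=I  mem[L1]=48

memory[L0] = 49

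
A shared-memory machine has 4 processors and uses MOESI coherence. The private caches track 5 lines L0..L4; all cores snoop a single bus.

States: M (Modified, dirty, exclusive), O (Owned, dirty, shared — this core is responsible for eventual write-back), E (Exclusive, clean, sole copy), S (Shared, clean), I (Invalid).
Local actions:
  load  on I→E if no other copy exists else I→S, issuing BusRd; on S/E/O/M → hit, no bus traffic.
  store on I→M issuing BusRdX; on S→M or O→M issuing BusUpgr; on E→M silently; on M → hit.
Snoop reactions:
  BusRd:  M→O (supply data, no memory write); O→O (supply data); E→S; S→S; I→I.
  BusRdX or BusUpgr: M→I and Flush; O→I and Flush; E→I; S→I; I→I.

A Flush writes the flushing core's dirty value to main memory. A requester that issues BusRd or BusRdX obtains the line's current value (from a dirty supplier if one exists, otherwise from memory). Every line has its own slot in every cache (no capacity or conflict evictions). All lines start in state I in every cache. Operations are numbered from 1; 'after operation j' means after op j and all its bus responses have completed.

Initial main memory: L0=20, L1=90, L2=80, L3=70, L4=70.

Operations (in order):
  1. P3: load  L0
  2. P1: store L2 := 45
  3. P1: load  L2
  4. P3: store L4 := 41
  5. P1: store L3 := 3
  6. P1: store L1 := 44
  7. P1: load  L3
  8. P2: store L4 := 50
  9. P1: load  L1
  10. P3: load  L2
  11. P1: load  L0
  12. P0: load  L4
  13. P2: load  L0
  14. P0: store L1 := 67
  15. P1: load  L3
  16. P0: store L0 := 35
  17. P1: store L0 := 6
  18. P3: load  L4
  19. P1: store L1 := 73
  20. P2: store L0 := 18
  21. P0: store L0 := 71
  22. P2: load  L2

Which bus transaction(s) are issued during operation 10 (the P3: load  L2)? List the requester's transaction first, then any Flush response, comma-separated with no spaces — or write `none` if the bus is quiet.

bus = BusRd

  op1 P3: load  L0 → I/I/I/E on L0; bus BusRd; mem=20
  op2 P1: store L2 := 45 → I/M/I/I on L2; bus BusRdX; mem=80
  op3 P1: load  L2 → I/M/I/I on L2; bus (none); mem=80
  op4 P3: store L4 := 41 → I/I/I/M on L4; bus BusRdX; mem=70
  op5 P1: store L3 := 3 → I/M/I/I on L3; bus BusRdX; mem=70
  op6 P1: store L1 := 44 → I/M/I/I on L1; bus BusRdX; mem=90
  op7 P1: load  L3 → I/M/I/I on L3; bus (none); mem=70
  op8 P2: store L4 := 50 → I/I/M/I on L4; bus BusRdX Flush; mem=41
  op9 P1: load  L1 → I/M/I/I on L1; bus (none); mem=90
  op10 P3: load  L2 → I/O/I/S on L2; bus BusRd; mem=80
  op11 P1: load  L0 → I/S/I/S on L0; bus BusRd; mem=20
  op12 P0: load  L4 → S/I/O/I on L4; bus BusRd; mem=41
  op13 P2: load  L0 → I/S/S/S on L0; bus BusRd; mem=20
  op14 P0: store L1 := 67 → M/I/I/I on L1; bus BusRdX Flush; mem=44
  op15 P1: load  L3 → I/M/I/I on L3; bus (none); mem=70
  op16 P0: store L0 := 35 → M/I/I/I on L0; bus BusRdX; mem=20
  op17 P1: store L0 := 6 → I/M/I/I on L0; bus BusRdX Flush; mem=35
  op18 P3: load  L4 → S/I/O/S on L4; bus BusRd; mem=41
  op19 P1: store L1 := 73 → I/M/I/I on L1; bus BusRdX Flush; mem=67
  op20 P2: store L0 := 18 → I/I/M/I on L0; bus BusRdX Flush; mem=6
  op21 P0: store L0 := 71 → M/I/I/I on L0; bus BusRdX Flush; mem=18
  op22 P2: load  L2 → I/O/S/S on L2; bus BusRd; mem=80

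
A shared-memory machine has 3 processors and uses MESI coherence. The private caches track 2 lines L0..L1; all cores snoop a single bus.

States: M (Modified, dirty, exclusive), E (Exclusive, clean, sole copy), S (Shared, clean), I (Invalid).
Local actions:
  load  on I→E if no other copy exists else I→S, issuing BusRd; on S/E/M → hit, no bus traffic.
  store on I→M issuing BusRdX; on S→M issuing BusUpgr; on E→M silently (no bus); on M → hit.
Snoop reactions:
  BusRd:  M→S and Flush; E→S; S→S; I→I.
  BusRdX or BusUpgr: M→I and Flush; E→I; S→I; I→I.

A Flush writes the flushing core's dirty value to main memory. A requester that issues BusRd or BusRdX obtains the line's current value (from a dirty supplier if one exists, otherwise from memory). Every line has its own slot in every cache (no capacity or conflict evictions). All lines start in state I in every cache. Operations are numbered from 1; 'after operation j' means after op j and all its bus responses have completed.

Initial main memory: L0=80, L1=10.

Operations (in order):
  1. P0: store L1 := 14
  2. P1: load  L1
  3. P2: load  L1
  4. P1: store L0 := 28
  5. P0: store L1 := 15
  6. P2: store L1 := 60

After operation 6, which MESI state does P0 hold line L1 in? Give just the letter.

step 1: P0: store L1 := 14  ⟶  MII  (L1)  txn=BusRdX  M[L1]=10
step 2: P1: load  L1  ⟶  SSI  (L1)  txn=BusRd+Flush  M[L1]=14
step 3: P2: load  L1  ⟶  SSS  (L1)  txn=BusRd  M[L1]=14
step 4: P1: store L0 := 28  ⟶  IMI  (L0)  txn=BusRdX  M[L0]=80
step 5: P0: store L1 := 15  ⟶  MII  (L1)  txn=BusUpgr  M[L1]=14
step 6: P2: store L1 := 60  ⟶  IIM  (L1)  txn=BusRdX+Flush  M[L1]=15

state = I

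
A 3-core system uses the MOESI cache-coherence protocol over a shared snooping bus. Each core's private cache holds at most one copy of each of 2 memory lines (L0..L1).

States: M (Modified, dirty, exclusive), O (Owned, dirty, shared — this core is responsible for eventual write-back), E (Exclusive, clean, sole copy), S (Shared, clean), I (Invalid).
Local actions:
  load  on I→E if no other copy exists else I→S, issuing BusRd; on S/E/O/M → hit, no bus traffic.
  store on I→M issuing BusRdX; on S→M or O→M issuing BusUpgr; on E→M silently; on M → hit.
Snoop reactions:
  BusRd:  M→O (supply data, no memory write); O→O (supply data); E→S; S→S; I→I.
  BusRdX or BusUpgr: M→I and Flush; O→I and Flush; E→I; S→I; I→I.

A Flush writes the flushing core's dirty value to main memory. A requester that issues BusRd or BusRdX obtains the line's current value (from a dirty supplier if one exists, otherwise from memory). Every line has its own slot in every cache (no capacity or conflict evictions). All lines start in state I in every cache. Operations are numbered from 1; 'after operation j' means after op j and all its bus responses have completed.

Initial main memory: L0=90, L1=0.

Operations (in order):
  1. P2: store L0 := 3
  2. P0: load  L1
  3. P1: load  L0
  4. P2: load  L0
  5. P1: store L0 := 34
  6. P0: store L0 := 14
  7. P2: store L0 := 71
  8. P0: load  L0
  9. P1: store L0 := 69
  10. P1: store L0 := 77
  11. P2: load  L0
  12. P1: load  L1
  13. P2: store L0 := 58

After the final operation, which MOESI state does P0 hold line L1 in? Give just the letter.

state = S

1. P2: store L0 := 3  bus=[BusRdX]  L0: P0=I P1=I P2=M  mem[L0]=90
2. P0: load  L1  bus=[BusRd]  L1: P0=E P1=I P2=I  mem[L1]=0
3. P1: load  L0  bus=[BusRd]  L0: P0=I P1=S P2=O  mem[L0]=90
4. P2: load  L0  bus=[-]  L0: P0=I P1=S P2=O  mem[L0]=90
5. P1: store L0 := 34  bus=[BusUpgr,Flush]  L0: P0=I P1=M P2=I  mem[L0]=3
6. P0: store L0 := 14  bus=[BusRdX,Flush]  L0: P0=M P1=I P2=I  mem[L0]=34
7. P2: store L0 := 71  bus=[BusRdX,Flush]  L0: P0=I P1=I P2=M  mem[L0]=14
8. P0: load  L0  bus=[BusRd]  L0: P0=S P1=I P2=O  mem[L0]=14
9. P1: store L0 := 69  bus=[BusRdX,Flush]  L0: P0=I P1=M P2=I  mem[L0]=71
10. P1: store L0 := 77  bus=[-]  L0: P0=I P1=M P2=I  mem[L0]=71
11. P2: load  L0  bus=[BusRd]  L0: P0=I P1=O P2=S  mem[L0]=71
12. P1: load  L1  bus=[BusRd]  L1: P0=S P1=S P2=I  mem[L1]=0
13. P2: store L0 := 58  bus=[BusUpgr,Flush]  L0: P0=I P1=I P2=M  mem[L0]=77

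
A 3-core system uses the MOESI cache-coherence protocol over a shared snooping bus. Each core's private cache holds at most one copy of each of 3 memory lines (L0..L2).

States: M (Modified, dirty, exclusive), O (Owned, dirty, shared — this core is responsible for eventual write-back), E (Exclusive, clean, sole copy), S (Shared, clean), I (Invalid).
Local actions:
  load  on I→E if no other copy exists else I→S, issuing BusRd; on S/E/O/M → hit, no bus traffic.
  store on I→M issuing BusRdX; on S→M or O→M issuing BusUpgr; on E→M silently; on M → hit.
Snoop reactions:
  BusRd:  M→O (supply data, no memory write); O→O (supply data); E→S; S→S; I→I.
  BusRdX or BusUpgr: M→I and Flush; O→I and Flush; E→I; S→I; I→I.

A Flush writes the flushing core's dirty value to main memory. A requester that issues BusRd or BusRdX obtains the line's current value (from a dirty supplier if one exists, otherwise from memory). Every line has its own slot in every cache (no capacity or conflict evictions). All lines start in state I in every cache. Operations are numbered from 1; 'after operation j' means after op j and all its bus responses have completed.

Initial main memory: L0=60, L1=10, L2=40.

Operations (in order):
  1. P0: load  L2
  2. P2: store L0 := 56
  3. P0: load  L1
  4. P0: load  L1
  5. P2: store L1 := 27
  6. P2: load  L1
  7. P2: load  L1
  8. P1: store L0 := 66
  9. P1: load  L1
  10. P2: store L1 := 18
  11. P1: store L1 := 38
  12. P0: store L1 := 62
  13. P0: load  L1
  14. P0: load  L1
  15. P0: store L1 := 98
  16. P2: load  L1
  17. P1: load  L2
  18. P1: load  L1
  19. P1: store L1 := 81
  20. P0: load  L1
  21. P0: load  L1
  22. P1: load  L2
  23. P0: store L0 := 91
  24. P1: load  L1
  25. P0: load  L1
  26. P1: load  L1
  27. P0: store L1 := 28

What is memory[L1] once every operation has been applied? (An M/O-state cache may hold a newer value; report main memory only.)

step 1: P0: load  L2  ⟶  EII  (L2)  txn=BusRd  M[L2]=40
step 2: P2: store L0 := 56  ⟶  IIM  (L0)  txn=BusRdX  M[L0]=60
step 3: P0: load  L1  ⟶  EII  (L1)  txn=BusRd  M[L1]=10
step 4: P0: load  L1  ⟶  EII  (L1)  txn=∅  M[L1]=10
step 5: P2: store L1 := 27  ⟶  IIM  (L1)  txn=BusRdX  M[L1]=10
step 6: P2: load  L1  ⟶  IIM  (L1)  txn=∅  M[L1]=10
step 7: P2: load  L1  ⟶  IIM  (L1)  txn=∅  M[L1]=10
step 8: P1: store L0 := 66  ⟶  IMI  (L0)  txn=BusRdX+Flush  M[L0]=56
step 9: P1: load  L1  ⟶  ISO  (L1)  txn=BusRd  M[L1]=10
step 10: P2: store L1 := 18  ⟶  IIM  (L1)  txn=BusUpgr  M[L1]=10
step 11: P1: store L1 := 38  ⟶  IMI  (L1)  txn=BusRdX+Flush  M[L1]=18
step 12: P0: store L1 := 62  ⟶  MII  (L1)  txn=BusRdX+Flush  M[L1]=38
step 13: P0: load  L1  ⟶  MII  (L1)  txn=∅  M[L1]=38
step 14: P0: load  L1  ⟶  MII  (L1)  txn=∅  M[L1]=38
step 15: P0: store L1 := 98  ⟶  MII  (L1)  txn=∅  M[L1]=38
step 16: P2: load  L1  ⟶  OIS  (L1)  txn=BusRd  M[L1]=38
step 17: P1: load  L2  ⟶  SSI  (L2)  txn=BusRd  M[L2]=40
step 18: P1: load  L1  ⟶  OSS  (L1)  txn=BusRd  M[L1]=38
step 19: P1: store L1 := 81  ⟶  IMI  (L1)  txn=BusUpgr+Flush  M[L1]=98
step 20: P0: load  L1  ⟶  SOI  (L1)  txn=BusRd  M[L1]=98
step 21: P0: load  L1  ⟶  SOI  (L1)  txn=∅  M[L1]=98
step 22: P1: load  L2  ⟶  SSI  (L2)  txn=∅  M[L2]=40
step 23: P0: store L0 := 91  ⟶  MII  (L0)  txn=BusRdX+Flush  M[L0]=66
step 24: P1: load  L1  ⟶  SOI  (L1)  txn=∅  M[L1]=98
step 25: P0: load  L1  ⟶  SOI  (L1)  txn=∅  M[L1]=98
step 26: P1: load  L1  ⟶  SOI  (L1)  txn=∅  M[L1]=98
step 27: P0: store L1 := 28  ⟶  MII  (L1)  txn=BusUpgr+Flush  M[L1]=81

memory[L1] = 81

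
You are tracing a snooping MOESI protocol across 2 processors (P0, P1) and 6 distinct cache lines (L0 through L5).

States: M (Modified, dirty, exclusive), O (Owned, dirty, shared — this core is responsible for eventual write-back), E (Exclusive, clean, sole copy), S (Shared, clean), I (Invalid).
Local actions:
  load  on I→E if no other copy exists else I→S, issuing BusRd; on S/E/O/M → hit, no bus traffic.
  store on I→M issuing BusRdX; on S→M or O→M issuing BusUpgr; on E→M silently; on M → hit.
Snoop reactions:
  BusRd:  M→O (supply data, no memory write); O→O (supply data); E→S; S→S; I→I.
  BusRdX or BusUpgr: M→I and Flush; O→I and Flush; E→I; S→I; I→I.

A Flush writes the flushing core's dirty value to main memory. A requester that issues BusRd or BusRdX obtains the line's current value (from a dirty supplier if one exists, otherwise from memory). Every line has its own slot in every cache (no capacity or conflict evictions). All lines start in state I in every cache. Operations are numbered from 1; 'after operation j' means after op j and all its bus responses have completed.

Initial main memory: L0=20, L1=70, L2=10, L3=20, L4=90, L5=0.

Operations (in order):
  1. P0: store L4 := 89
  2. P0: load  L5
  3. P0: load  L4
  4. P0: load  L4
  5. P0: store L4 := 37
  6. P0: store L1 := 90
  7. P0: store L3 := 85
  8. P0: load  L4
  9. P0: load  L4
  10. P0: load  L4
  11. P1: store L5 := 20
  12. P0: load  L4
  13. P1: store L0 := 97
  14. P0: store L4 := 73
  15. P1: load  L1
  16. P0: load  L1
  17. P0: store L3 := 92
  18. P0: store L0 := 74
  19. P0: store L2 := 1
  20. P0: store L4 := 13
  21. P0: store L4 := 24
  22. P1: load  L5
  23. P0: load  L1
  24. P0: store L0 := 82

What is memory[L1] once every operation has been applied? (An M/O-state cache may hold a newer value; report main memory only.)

memory[L1] = 70

1. P0: store L4 := 89  bus=[BusRdX]  L4: P0=M P1=I  mem[L4]=90
2. P0: load  L5  bus=[BusRd]  L5: P0=E P1=I  mem[L5]=0
3. P0: load  L4  bus=[-]  L4: P0=M P1=I  mem[L4]=90
4. P0: load  L4  bus=[-]  L4: P0=M P1=I  mem[L4]=90
5. P0: store L4 := 37  bus=[-]  L4: P0=M P1=I  mem[L4]=90
6. P0: store L1 := 90  bus=[BusRdX]  L1: P0=M P1=I  mem[L1]=70
7. P0: store L3 := 85  bus=[BusRdX]  L3: P0=M P1=I  mem[L3]=20
8. P0: load  L4  bus=[-]  L4: P0=M P1=I  mem[L4]=90
9. P0: load  L4  bus=[-]  L4: P0=M P1=I  mem[L4]=90
10. P0: load  L4  bus=[-]  L4: P0=M P1=I  mem[L4]=90
11. P1: store L5 := 20  bus=[BusRdX]  L5: P0=I P1=M  mem[L5]=0
12. P0: load  L4  bus=[-]  L4: P0=M P1=I  mem[L4]=90
13. P1: store L0 := 97  bus=[BusRdX]  L0: P0=I P1=M  mem[L0]=20
14. P0: store L4 := 73  bus=[-]  L4: P0=M P1=I  mem[L4]=90
15. P1: load  L1  bus=[BusRd]  L1: P0=O P1=S  mem[L1]=70
16. P0: load  L1  bus=[-]  L1: P0=O P1=S  mem[L1]=70
17. P0: store L3 := 92  bus=[-]  L3: P0=M P1=I  mem[L3]=20
18. P0: store L0 := 74  bus=[BusRdX,Flush]  L0: P0=M P1=I  mem[L0]=97
19. P0: store L2 := 1  bus=[BusRdX]  L2: P0=M P1=I  mem[L2]=10
20. P0: store L4 := 13  bus=[-]  L4: P0=M P1=I  mem[L4]=90
21. P0: store L4 := 24  bus=[-]  L4: P0=M P1=I  mem[L4]=90
22. P1: load  L5  bus=[-]  L5: P0=I P1=M  mem[L5]=0
23. P0: load  L1  bus=[-]  L1: P0=O P1=S  mem[L1]=70
24. P0: store L0 := 82  bus=[-]  L0: P0=M P1=I  mem[L0]=97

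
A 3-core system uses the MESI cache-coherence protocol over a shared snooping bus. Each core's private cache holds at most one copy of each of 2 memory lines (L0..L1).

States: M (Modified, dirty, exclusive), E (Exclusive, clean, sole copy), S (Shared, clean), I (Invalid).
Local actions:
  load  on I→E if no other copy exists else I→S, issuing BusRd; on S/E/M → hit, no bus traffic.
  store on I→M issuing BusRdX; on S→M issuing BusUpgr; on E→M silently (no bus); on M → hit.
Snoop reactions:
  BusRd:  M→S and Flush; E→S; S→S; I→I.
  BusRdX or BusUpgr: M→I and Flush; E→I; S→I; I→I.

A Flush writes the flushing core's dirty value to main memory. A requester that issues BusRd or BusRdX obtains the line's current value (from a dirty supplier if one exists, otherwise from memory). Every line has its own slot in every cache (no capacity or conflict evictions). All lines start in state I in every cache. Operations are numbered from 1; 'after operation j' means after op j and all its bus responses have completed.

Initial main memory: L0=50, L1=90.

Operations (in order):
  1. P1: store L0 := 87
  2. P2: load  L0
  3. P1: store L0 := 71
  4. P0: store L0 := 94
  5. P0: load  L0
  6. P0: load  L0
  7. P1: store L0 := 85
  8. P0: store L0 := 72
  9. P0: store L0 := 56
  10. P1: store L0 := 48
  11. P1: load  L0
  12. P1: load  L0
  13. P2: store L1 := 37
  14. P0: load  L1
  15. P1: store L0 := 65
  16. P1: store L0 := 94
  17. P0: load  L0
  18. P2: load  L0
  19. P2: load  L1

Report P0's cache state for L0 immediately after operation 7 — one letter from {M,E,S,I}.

1. P1: store L0 := 87  bus=[BusRdX]  L0: P0=I P1=M P2=I  mem[L0]=50
2. P2: load  L0  bus=[BusRd,Flush]  L0: P0=I P1=S P2=S  mem[L0]=87
3. P1: store L0 := 71  bus=[BusUpgr]  L0: P0=I P1=M P2=I  mem[L0]=87
4. P0: store L0 := 94  bus=[BusRdX,Flush]  L0: P0=M P1=I P2=I  mem[L0]=71
5. P0: load  L0  bus=[-]  L0: P0=M P1=I P2=I  mem[L0]=71
6. P0: load  L0  bus=[-]  L0: P0=M P1=I P2=I  mem[L0]=71
7. P1: store L0 := 85  bus=[BusRdX,Flush]  L0: P0=I P1=M P2=I  mem[L0]=94
8. P0: store L0 := 72  bus=[BusRdX,Flush]  L0: P0=M P1=I P2=I  mem[L0]=85
9. P0: store L0 := 56  bus=[-]  L0: P0=M P1=I P2=I  mem[L0]=85
10. P1: store L0 := 48  bus=[BusRdX,Flush]  L0: P0=I P1=M P2=I  mem[L0]=56
11. P1: load  L0  bus=[-]  L0: P0=I P1=M P2=I  mem[L0]=56
12. P1: load  L0  bus=[-]  L0: P0=I P1=M P2=I  mem[L0]=56
13. P2: store L1 := 37  bus=[BusRdX]  L1: P0=I P1=I P2=M  mem[L1]=90
14. P0: load  L1  bus=[BusRd,Flush]  L1: P0=S P1=I P2=S  mem[L1]=37
15. P1: store L0 := 65  bus=[-]  L0: P0=I P1=M P2=I  mem[L0]=56
16. P1: store L0 := 94  bus=[-]  L0: P0=I P1=M P2=I  mem[L0]=56
17. P0: load  L0  bus=[BusRd,Flush]  L0: P0=S P1=S P2=I  mem[L0]=94
18. P2: load  L0  bus=[BusRd]  L0: P0=S P1=S P2=S  mem[L0]=94
19. P2: load  L1  bus=[-]  L1: P0=S P1=I P2=S  mem[L1]=37

state = I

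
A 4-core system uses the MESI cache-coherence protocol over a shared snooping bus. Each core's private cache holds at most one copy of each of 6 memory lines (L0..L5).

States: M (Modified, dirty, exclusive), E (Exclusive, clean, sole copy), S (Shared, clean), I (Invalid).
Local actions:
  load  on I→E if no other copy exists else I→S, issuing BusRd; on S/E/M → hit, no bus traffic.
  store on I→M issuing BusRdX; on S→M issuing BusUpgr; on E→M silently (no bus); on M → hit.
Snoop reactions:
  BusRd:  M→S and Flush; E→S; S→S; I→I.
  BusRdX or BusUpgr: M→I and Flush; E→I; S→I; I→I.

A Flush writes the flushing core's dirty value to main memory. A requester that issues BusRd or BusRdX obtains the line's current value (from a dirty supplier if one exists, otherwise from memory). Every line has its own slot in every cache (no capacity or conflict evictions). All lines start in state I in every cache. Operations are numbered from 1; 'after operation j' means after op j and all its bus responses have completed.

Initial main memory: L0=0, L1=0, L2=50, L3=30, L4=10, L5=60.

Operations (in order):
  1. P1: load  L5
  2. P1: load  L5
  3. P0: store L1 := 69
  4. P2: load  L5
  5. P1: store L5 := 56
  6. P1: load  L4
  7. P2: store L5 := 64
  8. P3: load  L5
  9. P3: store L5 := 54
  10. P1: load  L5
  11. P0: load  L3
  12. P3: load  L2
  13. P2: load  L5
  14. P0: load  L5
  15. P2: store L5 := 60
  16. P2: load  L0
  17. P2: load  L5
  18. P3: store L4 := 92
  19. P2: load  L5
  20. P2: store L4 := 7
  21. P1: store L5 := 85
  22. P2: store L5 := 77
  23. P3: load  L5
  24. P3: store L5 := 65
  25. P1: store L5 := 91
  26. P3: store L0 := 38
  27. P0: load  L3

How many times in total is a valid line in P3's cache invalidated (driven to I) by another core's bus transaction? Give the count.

step 1: P1: load  L5  ⟶  IEII  (L5)  txn=BusRd  M[L5]=60
step 2: P1: load  L5  ⟶  IEII  (L5)  txn=∅  M[L5]=60
step 3: P0: store L1 := 69  ⟶  MIII  (L1)  txn=BusRdX  M[L1]=0
step 4: P2: load  L5  ⟶  ISSI  (L5)  txn=BusRd  M[L5]=60
step 5: P1: store L5 := 56  ⟶  IMII  (L5)  txn=BusUpgr  M[L5]=60
step 6: P1: load  L4  ⟶  IEII  (L4)  txn=BusRd  M[L4]=10
step 7: P2: store L5 := 64  ⟶  IIMI  (L5)  txn=BusRdX+Flush  M[L5]=56
step 8: P3: load  L5  ⟶  IISS  (L5)  txn=BusRd+Flush  M[L5]=64
step 9: P3: store L5 := 54  ⟶  IIIM  (L5)  txn=BusUpgr  M[L5]=64
step 10: P1: load  L5  ⟶  ISIS  (L5)  txn=BusRd+Flush  M[L5]=54
step 11: P0: load  L3  ⟶  EIII  (L3)  txn=BusRd  M[L3]=30
step 12: P3: load  L2  ⟶  IIIE  (L2)  txn=BusRd  M[L2]=50
step 13: P2: load  L5  ⟶  ISSS  (L5)  txn=BusRd  M[L5]=54
step 14: P0: load  L5  ⟶  SSSS  (L5)  txn=BusRd  M[L5]=54
step 15: P2: store L5 := 60  ⟶  IIMI  (L5)  txn=BusUpgr  M[L5]=54
step 16: P2: load  L0  ⟶  IIEI  (L0)  txn=BusRd  M[L0]=0
step 17: P2: load  L5  ⟶  IIMI  (L5)  txn=∅  M[L5]=54
step 18: P3: store L4 := 92  ⟶  IIIM  (L4)  txn=BusRdX  M[L4]=10
step 19: P2: load  L5  ⟶  IIMI  (L5)  txn=∅  M[L5]=54
step 20: P2: store L4 := 7  ⟶  IIMI  (L4)  txn=BusRdX+Flush  M[L4]=92
step 21: P1: store L5 := 85  ⟶  IMII  (L5)  txn=BusRdX+Flush  M[L5]=60
step 22: P2: store L5 := 77  ⟶  IIMI  (L5)  txn=BusRdX+Flush  M[L5]=85
step 23: P3: load  L5  ⟶  IISS  (L5)  txn=BusRd+Flush  M[L5]=77
step 24: P3: store L5 := 65  ⟶  IIIM  (L5)  txn=BusUpgr  M[L5]=77
step 25: P1: store L5 := 91  ⟶  IMII  (L5)  txn=BusRdX+Flush  M[L5]=65
step 26: P3: store L0 := 38  ⟶  IIIM  (L0)  txn=BusRdX  M[L0]=0
step 27: P0: load  L3  ⟶  EIII  (L3)  txn=∅  M[L3]=30

invalidations = 3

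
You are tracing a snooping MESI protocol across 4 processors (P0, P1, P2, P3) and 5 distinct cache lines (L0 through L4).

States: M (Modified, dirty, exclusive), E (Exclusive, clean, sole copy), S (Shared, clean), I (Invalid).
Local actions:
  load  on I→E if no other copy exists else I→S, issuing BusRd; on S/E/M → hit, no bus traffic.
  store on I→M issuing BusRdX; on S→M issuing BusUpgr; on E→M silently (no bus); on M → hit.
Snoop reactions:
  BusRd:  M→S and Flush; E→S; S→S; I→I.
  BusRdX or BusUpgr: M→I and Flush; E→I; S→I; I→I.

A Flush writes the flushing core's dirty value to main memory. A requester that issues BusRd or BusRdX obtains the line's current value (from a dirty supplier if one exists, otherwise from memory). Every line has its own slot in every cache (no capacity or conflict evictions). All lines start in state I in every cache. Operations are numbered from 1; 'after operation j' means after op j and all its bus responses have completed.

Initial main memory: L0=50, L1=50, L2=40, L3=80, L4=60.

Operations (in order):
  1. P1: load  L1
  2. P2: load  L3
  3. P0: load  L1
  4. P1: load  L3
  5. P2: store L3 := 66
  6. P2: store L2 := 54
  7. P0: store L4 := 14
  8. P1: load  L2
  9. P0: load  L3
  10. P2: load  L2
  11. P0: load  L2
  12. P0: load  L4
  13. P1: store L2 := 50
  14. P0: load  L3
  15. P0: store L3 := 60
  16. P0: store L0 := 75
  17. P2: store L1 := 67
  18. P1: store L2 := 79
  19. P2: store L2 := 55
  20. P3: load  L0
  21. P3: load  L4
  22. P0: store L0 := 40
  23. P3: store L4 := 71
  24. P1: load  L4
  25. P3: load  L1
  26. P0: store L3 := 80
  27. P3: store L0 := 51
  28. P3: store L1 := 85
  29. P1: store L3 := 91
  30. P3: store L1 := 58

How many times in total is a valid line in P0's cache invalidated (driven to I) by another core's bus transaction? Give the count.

invalidations = 5

step 1: P1: load  L1  ⟶  IEII  (L1)  txn=BusRd  M[L1]=50
step 2: P2: load  L3  ⟶  IIEI  (L3)  txn=BusRd  M[L3]=80
step 3: P0: load  L1  ⟶  SSII  (L1)  txn=BusRd  M[L1]=50
step 4: P1: load  L3  ⟶  ISSI  (L3)  txn=BusRd  M[L3]=80
step 5: P2: store L3 := 66  ⟶  IIMI  (L3)  txn=BusUpgr  M[L3]=80
step 6: P2: store L2 := 54  ⟶  IIMI  (L2)  txn=BusRdX  M[L2]=40
step 7: P0: store L4 := 14  ⟶  MIII  (L4)  txn=BusRdX  M[L4]=60
step 8: P1: load  L2  ⟶  ISSI  (L2)  txn=BusRd+Flush  M[L2]=54
step 9: P0: load  L3  ⟶  SISI  (L3)  txn=BusRd+Flush  M[L3]=66
step 10: P2: load  L2  ⟶  ISSI  (L2)  txn=∅  M[L2]=54
step 11: P0: load  L2  ⟶  SSSI  (L2)  txn=BusRd  M[L2]=54
step 12: P0: load  L4  ⟶  MIII  (L4)  txn=∅  M[L4]=60
step 13: P1: store L2 := 50  ⟶  IMII  (L2)  txn=BusUpgr  M[L2]=54
step 14: P0: load  L3  ⟶  SISI  (L3)  txn=∅  M[L3]=66
step 15: P0: store L3 := 60  ⟶  MIII  (L3)  txn=BusUpgr  M[L3]=66
step 16: P0: store L0 := 75  ⟶  MIII  (L0)  txn=BusRdX  M[L0]=50
step 17: P2: store L1 := 67  ⟶  IIMI  (L1)  txn=BusRdX  M[L1]=50
step 18: P1: store L2 := 79  ⟶  IMII  (L2)  txn=∅  M[L2]=54
step 19: P2: store L2 := 55  ⟶  IIMI  (L2)  txn=BusRdX+Flush  M[L2]=79
step 20: P3: load  L0  ⟶  SIIS  (L0)  txn=BusRd+Flush  M[L0]=75
step 21: P3: load  L4  ⟶  SIIS  (L4)  txn=BusRd+Flush  M[L4]=14
step 22: P0: store L0 := 40  ⟶  MIII  (L0)  txn=BusUpgr  M[L0]=75
step 23: P3: store L4 := 71  ⟶  IIIM  (L4)  txn=BusUpgr  M[L4]=14
step 24: P1: load  L4  ⟶  ISIS  (L4)  txn=BusRd+Flush  M[L4]=71
step 25: P3: load  L1  ⟶  IISS  (L1)  txn=BusRd+Flush  M[L1]=67
step 26: P0: store L3 := 80  ⟶  MIII  (L3)  txn=∅  M[L3]=66
step 27: P3: store L0 := 51  ⟶  IIIM  (L0)  txn=BusRdX+Flush  M[L0]=40
step 28: P3: store L1 := 85  ⟶  IIIM  (L1)  txn=BusUpgr  M[L1]=67
step 29: P1: store L3 := 91  ⟶  IMII  (L3)  txn=BusRdX+Flush  M[L3]=80
step 30: P3: store L1 := 58  ⟶  IIIM  (L1)  txn=∅  M[L1]=67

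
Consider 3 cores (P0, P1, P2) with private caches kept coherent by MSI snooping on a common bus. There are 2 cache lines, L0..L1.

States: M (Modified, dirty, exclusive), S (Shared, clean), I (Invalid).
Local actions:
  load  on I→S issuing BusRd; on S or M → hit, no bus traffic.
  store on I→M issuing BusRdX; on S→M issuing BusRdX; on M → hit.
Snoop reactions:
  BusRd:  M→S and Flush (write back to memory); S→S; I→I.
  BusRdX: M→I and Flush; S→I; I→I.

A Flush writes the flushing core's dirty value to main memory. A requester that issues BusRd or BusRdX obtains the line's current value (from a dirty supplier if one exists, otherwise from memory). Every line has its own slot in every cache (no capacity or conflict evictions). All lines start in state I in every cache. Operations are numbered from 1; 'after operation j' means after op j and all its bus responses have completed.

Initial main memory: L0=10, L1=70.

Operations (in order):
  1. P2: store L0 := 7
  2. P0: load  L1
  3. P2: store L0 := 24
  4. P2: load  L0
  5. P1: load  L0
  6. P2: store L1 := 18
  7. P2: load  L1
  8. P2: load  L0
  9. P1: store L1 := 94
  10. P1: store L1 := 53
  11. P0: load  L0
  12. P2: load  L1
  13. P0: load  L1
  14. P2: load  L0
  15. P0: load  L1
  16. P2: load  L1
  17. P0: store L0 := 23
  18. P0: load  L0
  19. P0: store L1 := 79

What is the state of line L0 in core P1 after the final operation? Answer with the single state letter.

1. P2: store L0 := 7  bus=[BusRdX]  L0: P0=I P1=I P2=M  mem[L0]=10
2. P0: load  L1  bus=[BusRd]  L1: P0=S P1=I P2=I  mem[L1]=70
3. P2: store L0 := 24  bus=[-]  L0: P0=I P1=I P2=M  mem[L0]=10
4. P2: load  L0  bus=[-]  L0: P0=I P1=I P2=M  mem[L0]=10
5. P1: load  L0  bus=[BusRd,Flush]  L0: P0=I P1=S P2=S  mem[L0]=24
6. P2: store L1 := 18  bus=[BusRdX]  L1: P0=I P1=I P2=M  mem[L1]=70
7. P2: load  L1  bus=[-]  L1: P0=I P1=I P2=M  mem[L1]=70
8. P2: load  L0  bus=[-]  L0: P0=I P1=S P2=S  mem[L0]=24
9. P1: store L1 := 94  bus=[BusRdX,Flush]  L1: P0=I P1=M P2=I  mem[L1]=18
10. P1: store L1 := 53  bus=[-]  L1: P0=I P1=M P2=I  mem[L1]=18
11. P0: load  L0  bus=[BusRd]  L0: P0=S P1=S P2=S  mem[L0]=24
12. P2: load  L1  bus=[BusRd,Flush]  L1: P0=I P1=S P2=S  mem[L1]=53
13. P0: load  L1  bus=[BusRd]  L1: P0=S P1=S P2=S  mem[L1]=53
14. P2: load  L0  bus=[-]  L0: P0=S P1=S P2=S  mem[L0]=24
15. P0: load  L1  bus=[-]  L1: P0=S P1=S P2=S  mem[L1]=53
16. P2: load  L1  bus=[-]  L1: P0=S P1=S P2=S  mem[L1]=53
17. P0: store L0 := 23  bus=[BusRdX]  L0: P0=M P1=I P2=I  mem[L0]=24
18. P0: load  L0  bus=[-]  L0: P0=M P1=I P2=I  mem[L0]=24
19. P0: store L1 := 79  bus=[BusRdX]  L1: P0=M P1=I P2=I  mem[L1]=53

state = I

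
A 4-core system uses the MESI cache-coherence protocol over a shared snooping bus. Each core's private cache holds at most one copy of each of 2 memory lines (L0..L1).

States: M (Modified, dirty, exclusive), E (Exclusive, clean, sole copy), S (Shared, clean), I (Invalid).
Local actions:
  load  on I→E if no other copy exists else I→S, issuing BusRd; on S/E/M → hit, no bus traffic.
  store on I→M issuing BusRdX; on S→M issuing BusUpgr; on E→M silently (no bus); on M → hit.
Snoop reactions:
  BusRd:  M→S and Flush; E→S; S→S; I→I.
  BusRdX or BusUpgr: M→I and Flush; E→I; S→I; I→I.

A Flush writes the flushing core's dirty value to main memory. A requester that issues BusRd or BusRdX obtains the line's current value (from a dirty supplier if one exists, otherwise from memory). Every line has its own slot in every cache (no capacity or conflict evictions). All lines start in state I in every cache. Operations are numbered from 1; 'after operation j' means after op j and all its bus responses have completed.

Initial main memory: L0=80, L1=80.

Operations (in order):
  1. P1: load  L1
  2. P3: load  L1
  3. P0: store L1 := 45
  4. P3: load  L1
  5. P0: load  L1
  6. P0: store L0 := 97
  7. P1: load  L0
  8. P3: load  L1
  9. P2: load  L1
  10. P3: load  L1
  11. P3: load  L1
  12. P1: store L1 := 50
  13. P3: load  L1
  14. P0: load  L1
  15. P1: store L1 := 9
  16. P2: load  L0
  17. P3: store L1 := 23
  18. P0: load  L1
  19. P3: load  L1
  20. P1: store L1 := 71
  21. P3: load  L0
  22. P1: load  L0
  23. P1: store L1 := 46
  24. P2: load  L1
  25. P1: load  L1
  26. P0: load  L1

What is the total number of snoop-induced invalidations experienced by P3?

step 1: P1: load  L1  ⟶  IEII  (L1)  txn=BusRd  M[L1]=80
step 2: P3: load  L1  ⟶  ISIS  (L1)  txn=BusRd  M[L1]=80
step 3: P0: store L1 := 45  ⟶  MIII  (L1)  txn=BusRdX  M[L1]=80
step 4: P3: load  L1  ⟶  SIIS  (L1)  txn=BusRd+Flush  M[L1]=45
step 5: P0: load  L1  ⟶  SIIS  (L1)  txn=∅  M[L1]=45
step 6: P0: store L0 := 97  ⟶  MIII  (L0)  txn=BusRdX  M[L0]=80
step 7: P1: load  L0  ⟶  SSII  (L0)  txn=BusRd+Flush  M[L0]=97
step 8: P3: load  L1  ⟶  SIIS  (L1)  txn=∅  M[L1]=45
step 9: P2: load  L1  ⟶  SISS  (L1)  txn=BusRd  M[L1]=45
step 10: P3: load  L1  ⟶  SISS  (L1)  txn=∅  M[L1]=45
step 11: P3: load  L1  ⟶  SISS  (L1)  txn=∅  M[L1]=45
step 12: P1: store L1 := 50  ⟶  IMII  (L1)  txn=BusRdX  M[L1]=45
step 13: P3: load  L1  ⟶  ISIS  (L1)  txn=BusRd+Flush  M[L1]=50
step 14: P0: load  L1  ⟶  SSIS  (L1)  txn=BusRd  M[L1]=50
step 15: P1: store L1 := 9  ⟶  IMII  (L1)  txn=BusUpgr  M[L1]=50
step 16: P2: load  L0  ⟶  SSSI  (L0)  txn=BusRd  M[L0]=97
step 17: P3: store L1 := 23  ⟶  IIIM  (L1)  txn=BusRdX+Flush  M[L1]=9
step 18: P0: load  L1  ⟶  SIIS  (L1)  txn=BusRd+Flush  M[L1]=23
step 19: P3: load  L1  ⟶  SIIS  (L1)  txn=∅  M[L1]=23
step 20: P1: store L1 := 71  ⟶  IMII  (L1)  txn=BusRdX  M[L1]=23
step 21: P3: load  L0  ⟶  SSSS  (L0)  txn=BusRd  M[L0]=97
step 22: P1: load  L0  ⟶  SSSS  (L0)  txn=∅  M[L0]=97
step 23: P1: store L1 := 46  ⟶  IMII  (L1)  txn=∅  M[L1]=23
step 24: P2: load  L1  ⟶  ISSI  (L1)  txn=BusRd+Flush  M[L1]=46
step 25: P1: load  L1  ⟶  ISSI  (L1)  txn=∅  M[L1]=46
step 26: P0: load  L1  ⟶  SSSI  (L1)  txn=BusRd  M[L1]=46

invalidations = 4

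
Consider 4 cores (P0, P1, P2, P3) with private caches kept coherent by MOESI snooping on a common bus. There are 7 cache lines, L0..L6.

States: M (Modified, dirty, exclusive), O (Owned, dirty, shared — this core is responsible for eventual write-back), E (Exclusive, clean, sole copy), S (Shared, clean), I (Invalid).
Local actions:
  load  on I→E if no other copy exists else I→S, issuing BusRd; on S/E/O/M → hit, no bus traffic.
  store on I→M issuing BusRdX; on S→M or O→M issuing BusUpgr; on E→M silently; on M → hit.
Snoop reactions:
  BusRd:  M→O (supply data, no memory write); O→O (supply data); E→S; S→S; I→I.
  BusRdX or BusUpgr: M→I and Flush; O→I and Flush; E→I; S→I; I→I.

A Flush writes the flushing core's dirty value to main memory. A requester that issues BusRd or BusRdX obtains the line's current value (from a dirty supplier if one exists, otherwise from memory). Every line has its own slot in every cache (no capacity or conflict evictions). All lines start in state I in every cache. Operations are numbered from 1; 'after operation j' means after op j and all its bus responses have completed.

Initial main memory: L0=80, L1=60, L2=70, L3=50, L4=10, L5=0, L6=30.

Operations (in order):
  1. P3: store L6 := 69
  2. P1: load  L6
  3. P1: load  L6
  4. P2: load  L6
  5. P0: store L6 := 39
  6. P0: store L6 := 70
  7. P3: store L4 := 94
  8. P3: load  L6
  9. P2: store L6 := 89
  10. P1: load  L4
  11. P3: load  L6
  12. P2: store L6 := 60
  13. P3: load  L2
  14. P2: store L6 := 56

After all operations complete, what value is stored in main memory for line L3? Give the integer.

memory[L3] = 50

[1] P3: store L6 := 69 | P0:I, P1:I, P2:I, P3:M(69) | bus: BusRdX
[2] P1: load  L6 | P0:I, P1:S(69), P2:I, P3:O(69) | bus: BusRd
[3] P1: load  L6 | P0:I, P1:S(69), P2:I, P3:O(69) | bus: none
[4] P2: load  L6 | P0:I, P1:S(69), P2:S(69), P3:O(69) | bus: BusRd
[5] P0: store L6 := 39 | P0:M(39), P1:I, P2:I, P3:I | bus: BusRdX,Flush
[6] P0: store L6 := 70 | P0:M(70), P1:I, P2:I, P3:I | bus: none
[7] P3: store L4 := 94 | P0:I, P1:I, P2:I, P3:M(94) | bus: BusRdX
[8] P3: load  L6 | P0:O(70), P1:I, P2:I, P3:S(70) | bus: BusRd
[9] P2: store L6 := 89 | P0:I, P1:I, P2:M(89), P3:I | bus: BusRdX,Flush
[10] P1: load  L4 | P0:I, P1:S(94), P2:I, P3:O(94) | bus: BusRd
[11] P3: load  L6 | P0:I, P1:I, P2:O(89), P3:S(89) | bus: BusRd
[12] P2: store L6 := 60 | P0:I, P1:I, P2:M(60), P3:I | bus: BusUpgr
[13] P3: load  L2 | P0:I, P1:I, P2:I, P3:E(70) | bus: BusRd
[14] P2: store L6 := 56 | P0:I, P1:I, P2:M(56), P3:I | bus: none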